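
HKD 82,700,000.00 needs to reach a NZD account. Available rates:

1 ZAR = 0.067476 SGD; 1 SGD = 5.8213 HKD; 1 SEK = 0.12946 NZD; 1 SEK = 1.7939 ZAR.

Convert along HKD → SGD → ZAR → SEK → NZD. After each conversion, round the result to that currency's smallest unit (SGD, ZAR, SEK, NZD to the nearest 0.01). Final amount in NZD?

HKD 82,700,000.00 ÷ 5.8213 = SGD 14,206,448.73
SGD 14,206,448.73 ÷ 0.067476 = ZAR 210,540,766.05
ZAR 210,540,766.05 ÷ 1.7939 = SEK 117,364,828.61
SEK 117,364,828.61 × 0.12946 = NZD 15,194,050.71

NZD 15,194,050.71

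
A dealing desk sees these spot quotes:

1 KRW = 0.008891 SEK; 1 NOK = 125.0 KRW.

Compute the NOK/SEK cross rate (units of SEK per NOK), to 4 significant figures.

1 NOK × 125.0 = 125 KRW
125 KRW × 0.008891 = 1.11138 SEK

NOK/SEK = 1.111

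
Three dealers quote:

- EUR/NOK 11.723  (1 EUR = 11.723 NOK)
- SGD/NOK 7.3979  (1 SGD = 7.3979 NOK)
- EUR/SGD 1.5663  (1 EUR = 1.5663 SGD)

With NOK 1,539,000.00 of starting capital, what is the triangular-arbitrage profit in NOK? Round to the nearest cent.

Profit: NOK 18,019.24

Profitable loop is NOK → SGD → EUR → NOK:
NOK 1,539,000.00 ÷ 7.3979 = SGD 208,032.01
SGD 208,032.01 ÷ 1.5663 = EUR 132,817.47
EUR 132,817.47 × 11.723 = NOK 1,557,019.24
Profit = NOK 1,557,019.24 − NOK 1,539,000.00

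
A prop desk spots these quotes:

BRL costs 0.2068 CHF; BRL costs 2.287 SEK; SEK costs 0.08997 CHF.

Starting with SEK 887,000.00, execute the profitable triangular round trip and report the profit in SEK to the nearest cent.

Profit: SEK 4,477.26

Profitable loop is SEK → BRL → CHF → SEK:
SEK 887,000.00 ÷ 2.287 = BRL 387,844.34
BRL 387,844.34 × 0.2068 = CHF 80,206.21
CHF 80,206.21 ÷ 0.08997 = SEK 891,477.26
Profit = SEK 891,477.26 − SEK 887,000.00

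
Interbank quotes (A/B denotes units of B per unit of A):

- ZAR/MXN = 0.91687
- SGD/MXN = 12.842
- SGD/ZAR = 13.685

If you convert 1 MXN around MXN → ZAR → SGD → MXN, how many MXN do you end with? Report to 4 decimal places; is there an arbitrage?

1.0235 (arbitrage exists)

Around MXN → ZAR → SGD → MXN: 1 ÷ 0.91687 ÷ 13.685 × 12.842 = 1.023482
Product > 1; profitable direction is MXN → ZAR → SGD → MXN.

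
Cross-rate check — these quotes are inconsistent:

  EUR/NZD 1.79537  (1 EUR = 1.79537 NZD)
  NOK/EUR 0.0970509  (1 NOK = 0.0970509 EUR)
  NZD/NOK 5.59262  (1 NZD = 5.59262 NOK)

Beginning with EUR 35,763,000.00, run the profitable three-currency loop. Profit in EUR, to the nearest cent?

Profitable loop is EUR → NOK → NZD → EUR:
EUR 35,763,000.00 ÷ 0.0970509 = NOK 368,497,355.51
NOK 368,497,355.51 ÷ 5.59262 = NZD 65,889,932.72
NZD 65,889,932.72 ÷ 1.79537 = EUR 36,699,918.52
Profit = EUR 36,699,918.52 − EUR 35,763,000.00

Profit: EUR 936,918.52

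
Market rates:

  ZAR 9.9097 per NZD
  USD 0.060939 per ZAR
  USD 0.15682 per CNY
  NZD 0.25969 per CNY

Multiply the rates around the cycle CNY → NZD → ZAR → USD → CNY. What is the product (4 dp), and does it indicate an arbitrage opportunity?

1.0000 (no arbitrage)

Around CNY → NZD → ZAR → USD → CNY: 1 × 0.25969 × 9.9097 × 0.060939 ÷ 0.15682 = 1.000022
Product ≈ 1 (deviation 0.002%, within rounding noise).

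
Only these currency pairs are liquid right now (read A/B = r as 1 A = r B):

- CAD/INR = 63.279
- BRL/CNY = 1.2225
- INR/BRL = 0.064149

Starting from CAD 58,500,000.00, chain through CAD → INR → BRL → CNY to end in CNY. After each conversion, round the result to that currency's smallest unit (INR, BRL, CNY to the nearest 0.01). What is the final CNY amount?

CAD 58,500,000.00 × 63.279 = INR 3,701,821,500.00
INR 3,701,821,500.00 × 0.064149 = BRL 237,468,147.40
BRL 237,468,147.40 × 1.2225 = CNY 290,304,810.20

CNY 290,304,810.20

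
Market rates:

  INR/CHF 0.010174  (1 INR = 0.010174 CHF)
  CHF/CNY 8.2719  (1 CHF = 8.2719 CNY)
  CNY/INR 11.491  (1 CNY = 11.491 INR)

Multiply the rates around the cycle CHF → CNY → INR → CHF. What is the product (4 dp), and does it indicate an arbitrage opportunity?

Around CHF → CNY → INR → CHF: 1 × 8.2719 × 11.491 × 0.010174 = 0.967063
Product < 1; profitable direction is CHF → INR → CNY → CHF.

0.9671 (arbitrage exists)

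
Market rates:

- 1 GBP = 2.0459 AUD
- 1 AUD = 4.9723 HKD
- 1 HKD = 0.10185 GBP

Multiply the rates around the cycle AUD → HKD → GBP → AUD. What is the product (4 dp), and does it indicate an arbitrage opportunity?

1.0361 (arbitrage exists)

Around AUD → HKD → GBP → AUD: 1 × 4.9723 × 0.10185 × 2.0459 = 1.036103
Product > 1; profitable direction is AUD → HKD → GBP → AUD.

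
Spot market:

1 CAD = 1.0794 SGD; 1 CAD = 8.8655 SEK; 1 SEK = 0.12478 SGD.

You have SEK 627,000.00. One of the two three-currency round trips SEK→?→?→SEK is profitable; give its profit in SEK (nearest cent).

Profitable loop is SEK → SGD → CAD → SEK:
SEK 627,000.00 × 0.12478 = SGD 78,237.06
SGD 78,237.06 ÷ 1.0794 = CAD 72,481.99
CAD 72,481.99 × 8.8655 = SEK 642,589.08
Profit = SEK 642,589.08 − SEK 627,000.00

Profit: SEK 15,589.08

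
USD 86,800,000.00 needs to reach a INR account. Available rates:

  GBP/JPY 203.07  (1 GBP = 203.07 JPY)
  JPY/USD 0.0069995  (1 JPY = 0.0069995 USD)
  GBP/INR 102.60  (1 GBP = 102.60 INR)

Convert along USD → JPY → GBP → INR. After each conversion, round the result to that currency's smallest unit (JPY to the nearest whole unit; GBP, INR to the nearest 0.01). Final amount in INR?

USD 86,800,000.00 ÷ 0.0069995 = JPY 12,400,885,778
JPY 12,400,885,778 ÷ 203.07 = GBP 61,067,049.68
GBP 61,067,049.68 × 102.60 = INR 6,265,479,297.17

INR 6,265,479,297.17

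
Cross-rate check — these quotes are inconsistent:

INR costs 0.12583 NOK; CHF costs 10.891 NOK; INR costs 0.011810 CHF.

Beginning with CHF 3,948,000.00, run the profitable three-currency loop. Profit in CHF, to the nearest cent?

Profit: CHF 87,623.14

Profitable loop is CHF → NOK → INR → CHF:
CHF 3,948,000.00 × 10.891 = NOK 42,997,668.00
NOK 42,997,668.00 ÷ 0.12583 = INR 341,712,373.84
INR 341,712,373.84 × 0.011810 = CHF 4,035,623.14
Profit = CHF 4,035,623.14 − CHF 3,948,000.00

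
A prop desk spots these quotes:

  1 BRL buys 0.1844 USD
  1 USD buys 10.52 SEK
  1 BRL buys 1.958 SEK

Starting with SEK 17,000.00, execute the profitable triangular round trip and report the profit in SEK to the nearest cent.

Profit: SEK 158.72

Profitable loop is SEK → USD → BRL → SEK:
SEK 17,000.00 ÷ 10.52 = USD 1,615.97
USD 1,615.97 ÷ 0.1844 = BRL 8,763.39
BRL 8,763.39 × 1.958 = SEK 17,158.72
Profit = SEK 17,158.72 − SEK 17,000.00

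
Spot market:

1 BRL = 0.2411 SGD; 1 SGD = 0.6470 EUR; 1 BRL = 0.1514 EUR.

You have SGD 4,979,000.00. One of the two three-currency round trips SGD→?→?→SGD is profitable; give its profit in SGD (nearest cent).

Profitable loop is SGD → EUR → BRL → SGD:
SGD 4,979,000.00 × 0.6470 = EUR 3,221,413.00
EUR 3,221,413.00 ÷ 0.1514 = BRL 21,277,496.70
BRL 21,277,496.70 × 0.2411 = SGD 5,130,004.45
Profit = SGD 5,130,004.45 − SGD 4,979,000.00

Profit: SGD 151,004.45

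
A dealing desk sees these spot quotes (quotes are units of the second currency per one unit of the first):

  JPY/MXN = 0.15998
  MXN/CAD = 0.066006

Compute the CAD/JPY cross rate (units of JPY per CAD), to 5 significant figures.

CAD/JPY = 94.700

1 CAD ÷ 0.066006 = 15.1501 MXN
15.1501 MXN ÷ 0.15998 = 94.7002 JPY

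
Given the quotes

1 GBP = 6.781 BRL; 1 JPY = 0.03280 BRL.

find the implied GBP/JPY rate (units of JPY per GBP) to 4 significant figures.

1 GBP × 6.781 = 6.781 BRL
6.781 BRL ÷ 0.03280 = 206.738 JPY

GBP/JPY = 206.7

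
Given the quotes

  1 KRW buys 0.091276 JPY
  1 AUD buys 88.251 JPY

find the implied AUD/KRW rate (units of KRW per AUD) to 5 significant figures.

1 AUD × 88.251 = 88.251 JPY
88.251 JPY ÷ 0.091276 = 966.859 KRW

AUD/KRW = 966.86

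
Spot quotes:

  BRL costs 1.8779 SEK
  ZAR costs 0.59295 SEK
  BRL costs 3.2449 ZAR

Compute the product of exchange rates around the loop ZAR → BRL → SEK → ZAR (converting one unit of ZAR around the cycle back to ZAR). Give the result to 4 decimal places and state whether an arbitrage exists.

Around ZAR → BRL → SEK → ZAR: 1 ÷ 3.2449 × 1.8779 ÷ 0.59295 = 0.976007
Product < 1; profitable direction is ZAR → SEK → BRL → ZAR.

0.9760 (arbitrage exists)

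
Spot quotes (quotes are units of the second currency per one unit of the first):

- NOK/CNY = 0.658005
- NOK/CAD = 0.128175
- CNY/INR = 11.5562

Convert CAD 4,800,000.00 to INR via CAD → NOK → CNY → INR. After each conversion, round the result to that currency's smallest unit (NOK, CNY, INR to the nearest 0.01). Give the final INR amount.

INR 284,762,078.61

CAD 4,800,000.00 ÷ 0.128175 = NOK 37,448,800.47
NOK 37,448,800.47 × 0.658005 = CNY 24,641,497.95
CNY 24,641,497.95 × 11.5562 = INR 284,762,078.61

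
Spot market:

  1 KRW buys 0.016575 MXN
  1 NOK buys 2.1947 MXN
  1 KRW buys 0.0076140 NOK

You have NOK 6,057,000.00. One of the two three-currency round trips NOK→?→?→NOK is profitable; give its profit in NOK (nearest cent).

Profitable loop is NOK → MXN → KRW → NOK:
NOK 6,057,000.00 × 2.1947 = MXN 13,293,297.90
MXN 13,293,297.90 ÷ 0.016575 = KRW 802,008,923
KRW 802,008,923 × 0.0076140 = NOK 6,106,495.94
Profit = NOK 6,106,495.94 − NOK 6,057,000.00

Profit: NOK 49,495.94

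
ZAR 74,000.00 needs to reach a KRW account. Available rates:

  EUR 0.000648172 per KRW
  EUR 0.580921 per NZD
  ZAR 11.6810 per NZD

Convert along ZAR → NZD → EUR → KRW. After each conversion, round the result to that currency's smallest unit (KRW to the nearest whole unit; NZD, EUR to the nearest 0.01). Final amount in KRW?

KRW 5,677,783

ZAR 74,000.00 ÷ 11.6810 = NZD 6,335.07
NZD 6,335.07 × 0.580921 = EUR 3,680.18
EUR 3,680.18 ÷ 0.000648172 = KRW 5,677,783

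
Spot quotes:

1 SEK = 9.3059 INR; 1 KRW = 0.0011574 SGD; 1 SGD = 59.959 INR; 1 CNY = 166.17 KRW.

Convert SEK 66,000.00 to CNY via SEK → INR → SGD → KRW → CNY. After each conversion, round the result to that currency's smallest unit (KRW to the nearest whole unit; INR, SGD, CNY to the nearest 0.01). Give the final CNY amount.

CNY 53,261.31

SEK 66,000.00 × 9.3059 = INR 614,189.40
INR 614,189.40 ÷ 59.959 = SGD 10,243.49
SGD 10,243.49 ÷ 0.0011574 = KRW 8,850,432
KRW 8,850,432 ÷ 166.17 = CNY 53,261.31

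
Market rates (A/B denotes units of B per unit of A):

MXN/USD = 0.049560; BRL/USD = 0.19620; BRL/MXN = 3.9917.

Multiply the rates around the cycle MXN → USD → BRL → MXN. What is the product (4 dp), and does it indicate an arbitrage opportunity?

1.0083 (arbitrage exists)

Around MXN → USD → BRL → MXN: 1 × 0.049560 ÷ 0.19620 × 3.9917 = 1.008301
Product > 1; profitable direction is MXN → USD → BRL → MXN.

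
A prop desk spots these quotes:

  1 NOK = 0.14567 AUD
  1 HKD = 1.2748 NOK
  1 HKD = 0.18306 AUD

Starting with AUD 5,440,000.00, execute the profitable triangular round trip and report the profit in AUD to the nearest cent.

Profitable loop is AUD → HKD → NOK → AUD:
AUD 5,440,000.00 ÷ 0.18306 = HKD 29,717,032.67
HKD 29,717,032.67 × 1.2748 = NOK 37,883,273.24
NOK 37,883,273.24 × 0.14567 = AUD 5,518,456.41
Profit = AUD 5,518,456.41 − AUD 5,440,000.00

Profit: AUD 78,456.41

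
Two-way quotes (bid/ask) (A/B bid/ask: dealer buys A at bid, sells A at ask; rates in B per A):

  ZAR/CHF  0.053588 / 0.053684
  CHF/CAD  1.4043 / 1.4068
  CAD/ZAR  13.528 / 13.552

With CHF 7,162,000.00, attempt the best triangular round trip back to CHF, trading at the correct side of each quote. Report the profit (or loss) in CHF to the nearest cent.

Net profit: CHF 129,138.63

Best loop CHF → CAD → ZAR → CHF:
CHF 7,162,000.00 × 1.4043 (sell CHF at bid) = CAD 10,057,596.60
CAD 10,057,596.60 × 13.528 (sell CAD at bid) = ZAR 136,059,166.80
ZAR 136,059,166.80 × 0.053588 (sell ZAR at bid) = CHF 7,291,138.63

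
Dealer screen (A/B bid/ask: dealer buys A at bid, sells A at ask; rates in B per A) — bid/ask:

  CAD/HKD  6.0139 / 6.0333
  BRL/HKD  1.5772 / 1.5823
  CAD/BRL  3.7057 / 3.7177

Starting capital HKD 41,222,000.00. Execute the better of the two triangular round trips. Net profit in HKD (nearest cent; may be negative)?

Best loop HKD → BRL → CAD → HKD:
HKD 41,222,000.00 ÷ 1.5823 (buy BRL at ask) = BRL 26,051,949.69
BRL 26,051,949.69 ÷ 3.7177 (buy CAD at ask) = CAD 7,007,544.91
CAD 7,007,544.91 × 6.0139 (sell CAD at bid) = HKD 42,142,674.30

Net profit: HKD 920,674.30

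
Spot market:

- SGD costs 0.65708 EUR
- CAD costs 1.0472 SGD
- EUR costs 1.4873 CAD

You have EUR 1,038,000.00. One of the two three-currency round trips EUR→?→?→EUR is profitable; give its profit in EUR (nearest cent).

Profitable loop is EUR → CAD → SGD → EUR:
EUR 1,038,000.00 × 1.4873 = CAD 1,543,817.40
CAD 1,543,817.40 × 1.0472 = SGD 1,616,685.58
SGD 1,616,685.58 × 0.65708 = EUR 1,062,291.76
Profit = EUR 1,062,291.76 − EUR 1,038,000.00

Profit: EUR 24,291.76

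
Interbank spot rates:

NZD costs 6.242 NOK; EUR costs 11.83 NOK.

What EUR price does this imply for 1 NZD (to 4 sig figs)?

1 NZD × 6.242 = 6.242 NOK
6.242 NOK ÷ 11.83 = 0.527642 EUR

NZD/EUR = 0.5276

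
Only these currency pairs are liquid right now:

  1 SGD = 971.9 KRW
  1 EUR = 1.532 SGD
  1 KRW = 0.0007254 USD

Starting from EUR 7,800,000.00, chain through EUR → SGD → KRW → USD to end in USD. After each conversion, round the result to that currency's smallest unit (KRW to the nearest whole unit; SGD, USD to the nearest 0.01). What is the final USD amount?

USD 8,424,662.30

EUR 7,800,000.00 × 1.532 = SGD 11,949,600.00
SGD 11,949,600.00 × 971.9 = KRW 11,613,816,240
KRW 11,613,816,240 × 0.0007254 = USD 8,424,662.30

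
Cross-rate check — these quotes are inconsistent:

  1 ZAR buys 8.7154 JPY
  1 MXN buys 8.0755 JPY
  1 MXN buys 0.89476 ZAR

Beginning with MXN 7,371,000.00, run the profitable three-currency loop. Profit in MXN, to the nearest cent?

Profitable loop is MXN → JPY → ZAR → MXN:
MXN 7,371,000.00 × 8.0755 = JPY 59,524,510
JPY 59,524,510 ÷ 8.7154 = ZAR 6,829,808.21
ZAR 6,829,808.21 ÷ 0.89476 = MXN 7,633,117.50
Profit = MXN 7,633,117.50 − MXN 7,371,000.00

Profit: MXN 262,117.50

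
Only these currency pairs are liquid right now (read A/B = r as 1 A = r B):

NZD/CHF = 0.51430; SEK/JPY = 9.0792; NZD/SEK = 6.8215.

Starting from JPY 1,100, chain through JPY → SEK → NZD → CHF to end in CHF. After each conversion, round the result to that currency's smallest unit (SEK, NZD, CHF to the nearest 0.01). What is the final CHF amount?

JPY 1,100 ÷ 9.0792 = SEK 121.16
SEK 121.16 ÷ 6.8215 = NZD 17.76
NZD 17.76 × 0.51430 = CHF 9.13

CHF 9.13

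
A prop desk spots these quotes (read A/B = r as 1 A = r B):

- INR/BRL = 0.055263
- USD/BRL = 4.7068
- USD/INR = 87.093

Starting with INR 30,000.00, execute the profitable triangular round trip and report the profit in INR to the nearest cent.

Profitable loop is INR → BRL → USD → INR:
INR 30,000.00 × 0.055263 = BRL 1,657.89
BRL 1,657.89 ÷ 4.7068 = USD 352.23
USD 352.23 × 87.093 = INR 30,677.02
Profit = INR 30,677.02 − INR 30,000.00

Profit: INR 677.02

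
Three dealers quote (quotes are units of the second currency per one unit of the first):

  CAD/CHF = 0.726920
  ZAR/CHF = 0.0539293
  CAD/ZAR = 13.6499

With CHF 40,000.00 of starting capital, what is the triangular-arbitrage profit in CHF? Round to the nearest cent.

Profit: CHF 506.77

Profitable loop is CHF → CAD → ZAR → CHF:
CHF 40,000.00 ÷ 0.726920 = CAD 55,026.69
CAD 55,026.69 × 13.6499 = ZAR 751,108.79
ZAR 751,108.79 × 0.0539293 = CHF 40,506.77
Profit = CHF 40,506.77 − CHF 40,000.00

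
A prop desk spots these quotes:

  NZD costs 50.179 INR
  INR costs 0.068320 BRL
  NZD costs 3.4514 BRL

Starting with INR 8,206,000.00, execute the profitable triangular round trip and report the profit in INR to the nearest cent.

Profit: INR 55,462.72

Profitable loop is INR → NZD → BRL → INR:
INR 8,206,000.00 ÷ 50.179 = NZD 163,534.55
NZD 163,534.55 × 3.4514 = BRL 564,423.13
BRL 564,423.13 ÷ 0.068320 = INR 8,261,462.72
Profit = INR 8,261,462.72 − INR 8,206,000.00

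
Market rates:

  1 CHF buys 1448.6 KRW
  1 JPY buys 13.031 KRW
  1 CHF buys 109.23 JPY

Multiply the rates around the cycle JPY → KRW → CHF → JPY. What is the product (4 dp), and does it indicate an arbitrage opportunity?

0.9826 (arbitrage exists)

Around JPY → KRW → CHF → JPY: 1 × 13.031 ÷ 1448.6 × 109.23 = 0.982587
Product < 1; profitable direction is JPY → CHF → KRW → JPY.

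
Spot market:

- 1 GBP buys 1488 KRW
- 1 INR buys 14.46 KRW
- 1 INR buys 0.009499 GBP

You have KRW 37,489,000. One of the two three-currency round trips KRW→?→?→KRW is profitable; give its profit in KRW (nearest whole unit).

Profit: KRW 863,293

Profitable loop is KRW → GBP → INR → KRW:
KRW 37,489,000 ÷ 1488 = GBP 25,194.22
GBP 25,194.22 ÷ 0.009499 = INR 2,652,302.39
INR 2,652,302.39 × 14.46 = KRW 38,352,293
Profit = KRW 38,352,293 − KRW 37,489,000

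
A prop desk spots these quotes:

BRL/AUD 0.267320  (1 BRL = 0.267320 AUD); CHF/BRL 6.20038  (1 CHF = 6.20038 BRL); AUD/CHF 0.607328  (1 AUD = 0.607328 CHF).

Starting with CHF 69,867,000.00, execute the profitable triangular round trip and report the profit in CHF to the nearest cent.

Profitable loop is CHF → BRL → AUD → CHF:
CHF 69,867,000.00 × 6.20038 = BRL 433,201,949.46
BRL 433,201,949.46 × 0.267320 = AUD 115,803,545.13
AUD 115,803,545.13 × 0.607328 = CHF 70,330,735.46
Profit = CHF 70,330,735.46 − CHF 69,867,000.00

Profit: CHF 463,735.46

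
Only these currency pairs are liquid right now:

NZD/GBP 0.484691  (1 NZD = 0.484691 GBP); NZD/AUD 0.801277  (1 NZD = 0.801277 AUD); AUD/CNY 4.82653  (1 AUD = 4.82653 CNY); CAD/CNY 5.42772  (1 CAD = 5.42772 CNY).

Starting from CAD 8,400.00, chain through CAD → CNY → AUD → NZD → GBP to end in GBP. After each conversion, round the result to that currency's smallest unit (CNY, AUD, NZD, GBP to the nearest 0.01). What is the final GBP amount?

GBP 5,714.05

CAD 8,400.00 × 5.42772 = CNY 45,592.85
CNY 45,592.85 ÷ 4.82653 = AUD 9,446.30
AUD 9,446.30 ÷ 0.801277 = NZD 11,789.06
NZD 11,789.06 × 0.484691 = GBP 5,714.05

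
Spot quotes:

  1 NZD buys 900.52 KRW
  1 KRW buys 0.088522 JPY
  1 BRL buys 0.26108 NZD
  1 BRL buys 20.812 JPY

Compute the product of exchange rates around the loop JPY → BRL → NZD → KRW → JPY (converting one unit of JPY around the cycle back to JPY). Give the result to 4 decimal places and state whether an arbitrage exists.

1.0000 (no arbitrage)

Around JPY → BRL → NZD → KRW → JPY: 1 ÷ 20.812 × 0.26108 × 900.52 × 0.088522 = 1.000010
Product ≈ 1 (deviation 0.001%, within rounding noise).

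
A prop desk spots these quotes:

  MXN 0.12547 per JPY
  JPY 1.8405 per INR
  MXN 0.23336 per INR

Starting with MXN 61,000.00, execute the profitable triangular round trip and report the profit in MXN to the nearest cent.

Profit: MXN 642.54

Profitable loop is MXN → JPY → INR → MXN:
MXN 61,000.00 ÷ 0.12547 = JPY 486,172
JPY 486,172 ÷ 1.8405 = INR 264,152.13
INR 264,152.13 × 0.23336 = MXN 61,642.54
Profit = MXN 61,642.54 − MXN 61,000.00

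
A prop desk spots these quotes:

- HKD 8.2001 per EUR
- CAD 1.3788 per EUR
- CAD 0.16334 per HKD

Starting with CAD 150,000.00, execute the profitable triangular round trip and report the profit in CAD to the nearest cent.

Profitable loop is CAD → HKD → EUR → CAD:
CAD 150,000.00 ÷ 0.16334 = HKD 918,329.86
HKD 918,329.86 ÷ 8.2001 = EUR 111,990.08
EUR 111,990.08 × 1.3788 = CAD 154,411.92
Profit = CAD 154,411.92 − CAD 150,000.00

Profit: CAD 4,411.92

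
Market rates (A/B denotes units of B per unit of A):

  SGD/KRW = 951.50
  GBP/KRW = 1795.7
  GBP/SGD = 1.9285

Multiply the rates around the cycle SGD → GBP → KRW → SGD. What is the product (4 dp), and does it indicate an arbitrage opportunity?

Around SGD → GBP → KRW → SGD: 1 ÷ 1.9285 × 1795.7 ÷ 951.50 = 0.978600
Product < 1; profitable direction is SGD → KRW → GBP → SGD.

0.9786 (arbitrage exists)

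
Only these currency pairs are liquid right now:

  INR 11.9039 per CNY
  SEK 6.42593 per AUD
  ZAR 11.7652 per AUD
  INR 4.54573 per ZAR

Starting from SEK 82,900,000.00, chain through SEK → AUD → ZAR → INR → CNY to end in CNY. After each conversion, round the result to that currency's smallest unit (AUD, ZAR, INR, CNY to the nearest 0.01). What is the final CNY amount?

SEK 82,900,000.00 ÷ 6.42593 = AUD 12,900,856.37
AUD 12,900,856.37 × 11.7652 = ZAR 151,781,155.36
ZAR 151,781,155.36 × 4.54573 = INR 689,956,151.35
INR 689,956,151.35 ÷ 11.9039 = CNY 57,960,513.05

CNY 57,960,513.05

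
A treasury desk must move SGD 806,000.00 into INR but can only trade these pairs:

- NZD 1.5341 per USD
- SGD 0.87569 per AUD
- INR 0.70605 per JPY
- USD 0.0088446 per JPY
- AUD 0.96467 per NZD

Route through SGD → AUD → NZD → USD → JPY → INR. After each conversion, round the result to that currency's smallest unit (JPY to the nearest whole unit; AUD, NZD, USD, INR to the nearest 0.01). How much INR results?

INR 49,648,881.04

SGD 806,000.00 ÷ 0.87569 = AUD 920,417.04
AUD 920,417.04 ÷ 0.96467 = NZD 954,126.32
NZD 954,126.32 ÷ 1.5341 = USD 621,945.32
USD 621,945.32 ÷ 0.0088446 = JPY 70,319,214
JPY 70,319,214 × 0.70605 = INR 49,648,881.04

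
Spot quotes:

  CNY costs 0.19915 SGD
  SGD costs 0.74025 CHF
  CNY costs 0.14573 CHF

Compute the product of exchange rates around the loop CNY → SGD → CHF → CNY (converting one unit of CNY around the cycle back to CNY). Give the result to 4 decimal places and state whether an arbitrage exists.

Around CNY → SGD → CHF → CNY: 1 × 0.19915 × 0.74025 ÷ 0.14573 = 1.011602
Product > 1; profitable direction is CNY → SGD → CHF → CNY.

1.0116 (arbitrage exists)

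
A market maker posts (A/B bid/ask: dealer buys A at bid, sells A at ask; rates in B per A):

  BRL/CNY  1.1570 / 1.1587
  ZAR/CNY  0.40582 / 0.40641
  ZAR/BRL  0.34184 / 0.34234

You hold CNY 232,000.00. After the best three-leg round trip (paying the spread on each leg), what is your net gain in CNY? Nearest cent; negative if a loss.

Best loop CNY → BRL → ZAR → CNY:
CNY 232,000.00 ÷ 1.1587 (buy BRL at ask) = BRL 200,224.39
BRL 200,224.39 ÷ 0.34234 (buy ZAR at ask) = ZAR 584,869.98
ZAR 584,869.98 × 0.40582 (sell ZAR at bid) = CNY 237,351.94

Net profit: CNY 5,351.94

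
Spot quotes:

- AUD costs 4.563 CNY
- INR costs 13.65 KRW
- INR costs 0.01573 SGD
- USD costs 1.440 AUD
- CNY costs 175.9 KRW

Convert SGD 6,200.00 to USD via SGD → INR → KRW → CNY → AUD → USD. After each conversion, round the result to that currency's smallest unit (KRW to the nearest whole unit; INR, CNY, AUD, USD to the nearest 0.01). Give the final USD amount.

SGD 6,200.00 ÷ 0.01573 = INR 394,151.30
INR 394,151.30 × 13.65 = KRW 5,380,165
KRW 5,380,165 ÷ 175.9 = CNY 30,586.50
CNY 30,586.50 ÷ 4.563 = AUD 6,703.16
AUD 6,703.16 ÷ 1.440 = USD 4,654.97

USD 4,654.97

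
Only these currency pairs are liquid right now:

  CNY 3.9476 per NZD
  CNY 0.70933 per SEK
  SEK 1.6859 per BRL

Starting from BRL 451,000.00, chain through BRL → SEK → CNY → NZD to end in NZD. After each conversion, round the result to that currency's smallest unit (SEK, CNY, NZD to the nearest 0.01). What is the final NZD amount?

BRL 451,000.00 × 1.6859 = SEK 760,340.90
SEK 760,340.90 × 0.70933 = CNY 539,332.61
CNY 539,332.61 ÷ 3.9476 = NZD 136,622.91

NZD 136,622.91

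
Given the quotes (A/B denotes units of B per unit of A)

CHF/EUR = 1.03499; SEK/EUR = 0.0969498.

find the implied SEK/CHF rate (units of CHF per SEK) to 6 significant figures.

1 SEK × 0.0969498 = 0.0969498 EUR
0.0969498 EUR ÷ 1.03499 = 0.0936722 CHF

SEK/CHF = 0.0936722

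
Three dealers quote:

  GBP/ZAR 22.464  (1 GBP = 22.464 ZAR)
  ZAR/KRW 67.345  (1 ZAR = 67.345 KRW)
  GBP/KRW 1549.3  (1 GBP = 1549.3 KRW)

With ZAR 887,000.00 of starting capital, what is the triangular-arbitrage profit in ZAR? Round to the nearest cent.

Profit: ZAR 21,378.18

Profitable loop is ZAR → GBP → KRW → ZAR:
ZAR 887,000.00 ÷ 22.464 = GBP 39,485.40
GBP 39,485.40 × 1549.3 = KRW 61,174,728
KRW 61,174,728 ÷ 67.345 = ZAR 908,378.18
Profit = ZAR 908,378.18 − ZAR 887,000.00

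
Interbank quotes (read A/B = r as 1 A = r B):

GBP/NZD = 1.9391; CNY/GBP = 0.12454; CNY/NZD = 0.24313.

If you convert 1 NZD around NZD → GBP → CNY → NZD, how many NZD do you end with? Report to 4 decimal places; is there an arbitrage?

1.0068 (arbitrage exists)

Around NZD → GBP → CNY → NZD: 1 ÷ 1.9391 ÷ 0.12454 × 0.24313 = 1.006768
Product > 1; profitable direction is NZD → GBP → CNY → NZD.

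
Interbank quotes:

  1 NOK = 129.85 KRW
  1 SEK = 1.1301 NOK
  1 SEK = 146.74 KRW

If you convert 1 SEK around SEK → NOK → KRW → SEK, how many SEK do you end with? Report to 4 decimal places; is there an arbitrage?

1.0000 (no arbitrage)

Around SEK → NOK → KRW → SEK: 1 × 1.1301 × 129.85 ÷ 146.74 = 1.000024
Product ≈ 1 (deviation 0.002%, within rounding noise).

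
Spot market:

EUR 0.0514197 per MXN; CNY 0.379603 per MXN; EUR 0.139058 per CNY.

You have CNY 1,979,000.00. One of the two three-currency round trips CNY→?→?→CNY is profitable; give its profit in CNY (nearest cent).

Profit: CNY 52,617.15

Profitable loop is CNY → EUR → MXN → CNY:
CNY 1,979,000.00 × 0.139058 = EUR 275,195.78
EUR 275,195.78 ÷ 0.0514197 = MXN 5,351,952.31
MXN 5,351,952.31 × 0.379603 = CNY 2,031,617.15
Profit = CNY 2,031,617.15 − CNY 1,979,000.00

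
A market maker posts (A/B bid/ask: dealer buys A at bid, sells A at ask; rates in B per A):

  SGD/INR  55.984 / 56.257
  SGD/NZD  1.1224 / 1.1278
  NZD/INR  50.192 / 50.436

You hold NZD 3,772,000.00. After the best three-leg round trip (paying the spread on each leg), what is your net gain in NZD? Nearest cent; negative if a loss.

Net profit: NZD 5,263.43

Best loop NZD → INR → SGD → NZD:
NZD 3,772,000.00 × 50.192 (sell NZD at bid) = INR 189,324,224.00
INR 189,324,224.00 ÷ 56.257 (buy SGD at ask) = SGD 3,365,345.18
SGD 3,365,345.18 × 1.1224 (sell SGD at bid) = NZD 3,777,263.43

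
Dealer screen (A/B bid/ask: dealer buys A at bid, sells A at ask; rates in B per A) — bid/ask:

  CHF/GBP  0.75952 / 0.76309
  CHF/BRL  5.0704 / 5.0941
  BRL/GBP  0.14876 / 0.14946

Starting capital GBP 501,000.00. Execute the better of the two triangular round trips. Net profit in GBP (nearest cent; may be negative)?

Net result: GBP -1,213.53 (no profitable arbitrage after spreads)

Best loop GBP → BRL → CHF → GBP:
GBP 501,000.00 ÷ 0.14946 (buy BRL at ask) = BRL 3,352,067.44
BRL 3,352,067.44 ÷ 5.0941 (buy CHF at ask) = CHF 658,029.38
CHF 658,029.38 × 0.75952 (sell CHF at bid) = GBP 499,786.47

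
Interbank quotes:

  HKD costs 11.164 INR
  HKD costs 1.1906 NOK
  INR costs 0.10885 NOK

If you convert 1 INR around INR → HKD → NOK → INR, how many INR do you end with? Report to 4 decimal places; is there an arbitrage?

0.9798 (arbitrage exists)

Around INR → HKD → NOK → INR: 1 ÷ 11.164 × 1.1906 ÷ 0.10885 = 0.979755
Product < 1; profitable direction is INR → NOK → HKD → INR.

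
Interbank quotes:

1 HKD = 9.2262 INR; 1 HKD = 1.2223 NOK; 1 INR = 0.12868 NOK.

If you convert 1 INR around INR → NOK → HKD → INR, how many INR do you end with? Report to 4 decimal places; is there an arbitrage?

Around INR → NOK → HKD → INR: 1 × 0.12868 ÷ 1.2223 × 9.2262 = 0.971306
Product < 1; profitable direction is INR → HKD → NOK → INR.

0.9713 (arbitrage exists)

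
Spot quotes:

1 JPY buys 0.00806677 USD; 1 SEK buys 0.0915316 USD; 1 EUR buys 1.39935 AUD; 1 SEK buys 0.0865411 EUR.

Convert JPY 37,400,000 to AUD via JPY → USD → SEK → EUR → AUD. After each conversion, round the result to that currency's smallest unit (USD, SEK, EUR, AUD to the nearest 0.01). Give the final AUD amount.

JPY 37,400,000 × 0.00806677 = USD 301,697.20
USD 301,697.20 ÷ 0.0915316 = SEK 3,296,098.83
SEK 3,296,098.83 × 0.0865411 = EUR 285,248.02
EUR 285,248.02 × 1.39935 = AUD 399,161.82

AUD 399,161.82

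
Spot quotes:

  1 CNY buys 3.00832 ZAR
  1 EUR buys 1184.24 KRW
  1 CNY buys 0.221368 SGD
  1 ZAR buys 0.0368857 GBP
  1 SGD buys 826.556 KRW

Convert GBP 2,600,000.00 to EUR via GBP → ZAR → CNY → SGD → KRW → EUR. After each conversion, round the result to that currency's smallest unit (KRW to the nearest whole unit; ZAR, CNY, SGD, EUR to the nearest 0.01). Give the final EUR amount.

EUR 3,620,251.03

GBP 2,600,000.00 ÷ 0.0368857 = ZAR 70,488,021.10
ZAR 70,488,021.10 ÷ 3.00832 = CNY 23,431,024.99
CNY 23,431,024.99 × 0.221368 = SGD 5,186,879.14
SGD 5,186,879.14 × 826.556 = KRW 4,287,246,074
KRW 4,287,246,074 ÷ 1184.24 = EUR 3,620,251.03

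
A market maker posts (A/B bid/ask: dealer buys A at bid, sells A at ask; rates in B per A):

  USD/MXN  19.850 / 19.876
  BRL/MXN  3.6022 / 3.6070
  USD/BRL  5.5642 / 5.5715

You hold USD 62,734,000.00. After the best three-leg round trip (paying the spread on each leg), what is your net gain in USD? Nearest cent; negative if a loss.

Best loop USD → BRL → MXN → USD:
USD 62,734,000.00 × 5.5642 (sell USD at bid) = BRL 349,064,522.80
BRL 349,064,522.80 × 3.6022 (sell BRL at bid) = MXN 1,257,400,224.03
MXN 1,257,400,224.03 ÷ 19.876 (buy USD at ask) = USD 63,262,237.07

Net profit: USD 528,237.07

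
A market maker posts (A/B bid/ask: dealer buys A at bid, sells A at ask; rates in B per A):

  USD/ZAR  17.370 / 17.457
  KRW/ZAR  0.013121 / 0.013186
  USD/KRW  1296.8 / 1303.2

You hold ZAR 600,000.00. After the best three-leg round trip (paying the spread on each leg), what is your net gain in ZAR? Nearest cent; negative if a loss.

Best loop ZAR → KRW → USD → ZAR:
ZAR 600,000.00 ÷ 0.013186 (buy KRW at ask) = KRW 45,502,806
KRW 45,502,806 ÷ 1303.2 (buy USD at ask) = USD 34,916.21
USD 34,916.21 × 17.370 (sell USD at bid) = ZAR 606,494.58

Net profit: ZAR 6,494.58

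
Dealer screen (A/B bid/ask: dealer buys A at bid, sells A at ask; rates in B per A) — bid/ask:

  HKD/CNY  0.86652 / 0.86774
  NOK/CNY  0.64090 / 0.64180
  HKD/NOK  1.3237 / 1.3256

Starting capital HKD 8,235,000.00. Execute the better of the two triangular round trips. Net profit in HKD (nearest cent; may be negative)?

Net profit: HKD 152,450.81

Best loop HKD → CNY → NOK → HKD:
HKD 8,235,000.00 × 0.86652 (sell HKD at bid) = CNY 7,135,792.20
CNY 7,135,792.20 ÷ 0.64180 (buy NOK at ask) = NOK 11,118,404.80
NOK 11,118,404.80 ÷ 1.3256 (buy HKD at ask) = HKD 8,387,450.81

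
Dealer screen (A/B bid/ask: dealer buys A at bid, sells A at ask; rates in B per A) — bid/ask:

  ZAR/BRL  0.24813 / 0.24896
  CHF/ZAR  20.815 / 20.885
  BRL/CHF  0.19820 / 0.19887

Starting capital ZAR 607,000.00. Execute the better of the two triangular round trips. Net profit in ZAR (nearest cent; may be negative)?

Net profit: ZAR 14,366.78

Best loop ZAR → BRL → CHF → ZAR:
ZAR 607,000.00 × 0.24813 (sell ZAR at bid) = BRL 150,614.91
BRL 150,614.91 × 0.19820 (sell BRL at bid) = CHF 29,851.88
CHF 29,851.88 × 20.815 (sell CHF at bid) = ZAR 621,366.78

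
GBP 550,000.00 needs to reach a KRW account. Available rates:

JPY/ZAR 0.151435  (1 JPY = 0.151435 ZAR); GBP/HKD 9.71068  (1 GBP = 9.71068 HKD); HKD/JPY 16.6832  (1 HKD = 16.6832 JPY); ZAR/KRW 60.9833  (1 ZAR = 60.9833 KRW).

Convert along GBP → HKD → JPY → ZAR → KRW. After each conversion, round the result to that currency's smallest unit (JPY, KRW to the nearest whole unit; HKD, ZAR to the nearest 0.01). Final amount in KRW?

KRW 822,865,533

GBP 550,000.00 × 9.71068 = HKD 5,340,874.00
HKD 5,340,874.00 × 16.6832 = JPY 89,102,869
JPY 89,102,869 × 0.151435 = ZAR 13,493,292.97
ZAR 13,493,292.97 × 60.9833 = KRW 822,865,533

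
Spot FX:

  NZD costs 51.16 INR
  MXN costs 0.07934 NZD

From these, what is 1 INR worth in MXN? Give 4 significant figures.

INR/MXN = 0.2464

1 INR ÷ 51.16 = 0.0195465 NZD
0.0195465 NZD ÷ 0.07934 = 0.246364 MXN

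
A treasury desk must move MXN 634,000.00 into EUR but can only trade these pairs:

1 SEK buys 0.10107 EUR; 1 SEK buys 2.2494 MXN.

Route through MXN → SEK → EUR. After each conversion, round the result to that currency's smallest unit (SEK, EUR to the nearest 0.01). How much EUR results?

MXN 634,000.00 ÷ 2.2494 = SEK 281,852.94
SEK 281,852.94 × 0.10107 = EUR 28,486.88

EUR 28,486.88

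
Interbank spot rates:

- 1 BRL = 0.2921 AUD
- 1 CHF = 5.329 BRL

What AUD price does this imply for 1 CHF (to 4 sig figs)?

1 CHF × 5.329 = 5.329 BRL
5.329 BRL × 0.2921 = 1.5566 AUD

CHF/AUD = 1.557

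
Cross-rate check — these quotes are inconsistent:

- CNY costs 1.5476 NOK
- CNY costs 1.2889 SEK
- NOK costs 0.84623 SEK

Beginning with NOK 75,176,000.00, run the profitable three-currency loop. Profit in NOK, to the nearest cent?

Profitable loop is NOK → SEK → CNY → NOK:
NOK 75,176,000.00 × 0.84623 = SEK 63,616,186.48
SEK 63,616,186.48 ÷ 1.2889 = CNY 49,356,960.57
CNY 49,356,960.57 × 1.5476 = NOK 76,384,832.18
Profit = NOK 76,384,832.18 − NOK 75,176,000.00

Profit: NOK 1,208,832.18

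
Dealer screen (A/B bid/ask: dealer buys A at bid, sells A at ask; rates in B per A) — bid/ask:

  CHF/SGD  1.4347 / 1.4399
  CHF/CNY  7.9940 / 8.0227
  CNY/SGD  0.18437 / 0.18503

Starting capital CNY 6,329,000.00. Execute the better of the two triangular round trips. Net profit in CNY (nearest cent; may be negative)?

Best loop CNY → SGD → CHF → CNY:
CNY 6,329,000.00 × 0.18437 (sell CNY at bid) = SGD 1,166,877.73
SGD 1,166,877.73 ÷ 1.4399 (buy CHF at ask) = CHF 810,388.03
CHF 810,388.03 × 7.9940 (sell CHF at bid) = CNY 6,478,241.94

Net profit: CNY 149,241.94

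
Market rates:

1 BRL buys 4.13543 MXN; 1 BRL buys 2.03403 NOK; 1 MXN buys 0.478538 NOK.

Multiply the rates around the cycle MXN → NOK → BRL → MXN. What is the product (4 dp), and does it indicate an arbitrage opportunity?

Around MXN → NOK → BRL → MXN: 1 × 0.478538 ÷ 2.03403 × 4.13543 = 0.972926
Product < 1; profitable direction is MXN → BRL → NOK → MXN.

0.9729 (arbitrage exists)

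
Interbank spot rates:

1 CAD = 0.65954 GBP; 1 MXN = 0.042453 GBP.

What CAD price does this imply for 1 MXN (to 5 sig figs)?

MXN/CAD = 0.064368

1 MXN × 0.042453 = 0.042453 GBP
0.042453 GBP ÷ 0.65954 = 0.0643676 CAD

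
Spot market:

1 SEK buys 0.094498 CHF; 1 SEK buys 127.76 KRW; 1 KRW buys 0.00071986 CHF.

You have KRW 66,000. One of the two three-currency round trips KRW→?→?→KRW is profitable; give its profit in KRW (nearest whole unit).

Profit: KRW 1,815

Profitable loop is KRW → SEK → CHF → KRW:
KRW 66,000 ÷ 127.76 = SEK 516.59
SEK 516.59 × 0.094498 = CHF 48.82
CHF 48.82 ÷ 0.00071986 = KRW 67,815
Profit = KRW 67,815 − KRW 66,000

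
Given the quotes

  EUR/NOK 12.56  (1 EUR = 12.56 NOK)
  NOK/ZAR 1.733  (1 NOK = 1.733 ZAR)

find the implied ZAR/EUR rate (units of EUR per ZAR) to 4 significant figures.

1 ZAR ÷ 1.733 = 0.577034 NOK
0.577034 NOK ÷ 12.56 = 0.0459422 EUR

ZAR/EUR = 0.04594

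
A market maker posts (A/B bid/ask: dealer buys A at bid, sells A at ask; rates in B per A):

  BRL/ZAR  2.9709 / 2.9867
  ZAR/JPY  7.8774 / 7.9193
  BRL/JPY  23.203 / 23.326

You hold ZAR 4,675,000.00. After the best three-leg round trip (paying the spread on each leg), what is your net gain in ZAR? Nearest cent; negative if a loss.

Net profit: ZAR 15,425.87

Best loop ZAR → JPY → BRL → ZAR:
ZAR 4,675,000.00 × 7.8774 (sell ZAR at bid) = JPY 36,826,845
JPY 36,826,845 ÷ 23.326 (buy BRL at ask) = BRL 1,578,789.55
BRL 1,578,789.55 × 2.9709 (sell BRL at bid) = ZAR 4,690,425.87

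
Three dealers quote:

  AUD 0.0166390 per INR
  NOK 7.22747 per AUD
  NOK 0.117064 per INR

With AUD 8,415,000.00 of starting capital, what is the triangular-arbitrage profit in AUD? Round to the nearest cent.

Profit: AUD 229,587.61

Profitable loop is AUD → NOK → INR → AUD:
AUD 8,415,000.00 × 7.22747 = NOK 60,819,160.05
NOK 60,819,160.05 ÷ 0.117064 = INR 519,537,689.21
INR 519,537,689.21 × 0.0166390 = AUD 8,644,587.61
Profit = AUD 8,644,587.61 − AUD 8,415,000.00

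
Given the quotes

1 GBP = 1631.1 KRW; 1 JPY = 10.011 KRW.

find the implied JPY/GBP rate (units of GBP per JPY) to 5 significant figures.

JPY/GBP = 0.0061376

1 JPY × 10.011 = 10.011 KRW
10.011 KRW ÷ 1631.1 = 0.00613758 GBP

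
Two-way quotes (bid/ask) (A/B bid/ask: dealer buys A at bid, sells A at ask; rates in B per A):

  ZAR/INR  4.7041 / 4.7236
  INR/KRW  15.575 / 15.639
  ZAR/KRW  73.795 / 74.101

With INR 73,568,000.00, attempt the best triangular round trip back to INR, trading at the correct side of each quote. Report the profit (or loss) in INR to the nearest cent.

Net result: INR -77,061.57 (no profitable arbitrage after spreads)

Best loop INR → ZAR → KRW → INR:
INR 73,568,000.00 ÷ 4.7236 (buy ZAR at ask) = ZAR 15,574,561.77
ZAR 15,574,561.77 × 73.795 (sell ZAR at bid) = KRW 1,149,324,786
KRW 1,149,324,786 ÷ 15.639 (buy INR at ask) = INR 73,490,938.43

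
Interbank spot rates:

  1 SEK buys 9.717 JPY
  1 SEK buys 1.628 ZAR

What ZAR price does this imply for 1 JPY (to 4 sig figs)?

JPY/ZAR = 0.1675

1 JPY ÷ 9.717 = 0.102912 SEK
0.102912 SEK × 1.628 = 0.167541 ZAR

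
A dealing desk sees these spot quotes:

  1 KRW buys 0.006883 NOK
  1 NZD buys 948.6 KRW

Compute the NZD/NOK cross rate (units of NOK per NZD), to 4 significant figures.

NZD/NOK = 6.529

1 NZD × 948.6 = 948.6 KRW
948.6 KRW × 0.006883 = 6.52921 NOK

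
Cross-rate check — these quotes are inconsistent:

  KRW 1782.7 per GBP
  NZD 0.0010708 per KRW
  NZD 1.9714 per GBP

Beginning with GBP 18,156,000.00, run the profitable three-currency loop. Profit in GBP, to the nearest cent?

Profitable loop is GBP → NZD → KRW → GBP:
GBP 18,156,000.00 × 1.9714 = NZD 35,792,738.40
NZD 35,792,738.40 ÷ 0.0010708 = KRW 33,426,165,857
KRW 33,426,165,857 ÷ 1782.7 = GBP 18,750,303.39
Profit = GBP 18,750,303.39 − GBP 18,156,000.00

Profit: GBP 594,303.39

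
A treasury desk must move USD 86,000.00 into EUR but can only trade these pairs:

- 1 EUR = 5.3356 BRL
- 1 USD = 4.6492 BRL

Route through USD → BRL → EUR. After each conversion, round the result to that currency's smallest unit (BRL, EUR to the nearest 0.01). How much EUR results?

EUR 74,936.50

USD 86,000.00 × 4.6492 = BRL 399,831.20
BRL 399,831.20 ÷ 5.3356 = EUR 74,936.50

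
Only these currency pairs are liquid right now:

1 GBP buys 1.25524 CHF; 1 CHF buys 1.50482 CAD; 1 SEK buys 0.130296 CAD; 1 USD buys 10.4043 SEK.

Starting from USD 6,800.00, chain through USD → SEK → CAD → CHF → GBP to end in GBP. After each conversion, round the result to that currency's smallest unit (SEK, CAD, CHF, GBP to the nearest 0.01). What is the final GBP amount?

USD 6,800.00 × 10.4043 = SEK 70,749.24
SEK 70,749.24 × 0.130296 = CAD 9,218.34
CAD 9,218.34 ÷ 1.50482 = CHF 6,125.88
CHF 6,125.88 ÷ 1.25524 = GBP 4,880.25

GBP 4,880.25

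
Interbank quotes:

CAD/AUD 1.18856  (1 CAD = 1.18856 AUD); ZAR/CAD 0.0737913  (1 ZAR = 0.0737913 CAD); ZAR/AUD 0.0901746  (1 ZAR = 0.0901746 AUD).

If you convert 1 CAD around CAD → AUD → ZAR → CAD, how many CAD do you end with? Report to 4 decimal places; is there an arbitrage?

Around CAD → AUD → ZAR → CAD: 1 × 1.18856 ÷ 0.0901746 × 0.0737913 = 0.972617
Product < 1; profitable direction is CAD → ZAR → AUD → CAD.

0.9726 (arbitrage exists)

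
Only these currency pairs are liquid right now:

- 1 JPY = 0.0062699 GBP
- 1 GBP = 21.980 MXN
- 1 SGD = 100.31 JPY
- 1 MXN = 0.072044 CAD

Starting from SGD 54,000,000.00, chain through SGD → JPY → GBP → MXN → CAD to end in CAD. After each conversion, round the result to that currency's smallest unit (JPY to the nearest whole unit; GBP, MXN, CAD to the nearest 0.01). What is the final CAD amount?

SGD 54,000,000.00 × 100.31 = JPY 5,416,740,000
JPY 5,416,740,000 × 0.0062699 = GBP 33,962,418.13
GBP 33,962,418.13 × 21.980 = MXN 746,493,950.50
MXN 746,493,950.50 × 0.072044 = CAD 53,780,410.17

CAD 53,780,410.17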